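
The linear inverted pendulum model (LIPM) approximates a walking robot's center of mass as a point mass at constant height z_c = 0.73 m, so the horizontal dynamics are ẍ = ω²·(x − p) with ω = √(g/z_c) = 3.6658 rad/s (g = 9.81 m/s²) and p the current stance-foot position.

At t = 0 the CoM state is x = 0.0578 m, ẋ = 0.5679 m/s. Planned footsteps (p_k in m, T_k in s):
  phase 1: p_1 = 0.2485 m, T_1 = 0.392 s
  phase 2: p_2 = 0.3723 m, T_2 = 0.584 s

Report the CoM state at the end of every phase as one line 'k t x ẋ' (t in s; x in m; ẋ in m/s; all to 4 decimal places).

1 0.3920 0.1321 -0.1254
2 0.9760 -0.8068 -4.2335

phase 1: p=0.2485, T=0.392, ωT=1.436994, cosh=2.222833, sinh=1.985192; start (x,ẋ)=(0.057800, 0.567900) → end (x,ẋ)=(0.132149, -0.125437)
phase 2: p=0.3723, T=0.584, ωT=2.140827, cosh=4.312014, sinh=4.194457; start (x,ẋ)=(0.132149, -0.125437) → end (x,ẋ)=(-0.806764, -4.233466)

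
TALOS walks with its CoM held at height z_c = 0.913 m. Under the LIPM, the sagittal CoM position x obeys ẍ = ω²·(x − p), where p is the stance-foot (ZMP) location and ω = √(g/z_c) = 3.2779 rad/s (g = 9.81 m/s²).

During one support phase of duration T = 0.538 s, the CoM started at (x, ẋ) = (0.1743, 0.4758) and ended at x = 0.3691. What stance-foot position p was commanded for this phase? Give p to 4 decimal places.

p = 0.2822

ωT = 3.2779·0.538 = 1.763510; cosh(ωT) = 3.002159, sinh(ωT) = 2.830717
x(T) = p + (x₀−p)·cosh(ωT) + (ẋ₀/ω)·sinh(ωT) ⇒ p·(1 − cosh) = x(T) − x₀·cosh − (ẋ₀/ω)·sinh
numerator   = 0.3691 − (0.1743)·3.002159 − (0.4758/3.2779)·2.830717 = -0.565066
denominator = 1 − 3.002159 = -2.002159
p = -0.565066 / -2.002159 = 0.2822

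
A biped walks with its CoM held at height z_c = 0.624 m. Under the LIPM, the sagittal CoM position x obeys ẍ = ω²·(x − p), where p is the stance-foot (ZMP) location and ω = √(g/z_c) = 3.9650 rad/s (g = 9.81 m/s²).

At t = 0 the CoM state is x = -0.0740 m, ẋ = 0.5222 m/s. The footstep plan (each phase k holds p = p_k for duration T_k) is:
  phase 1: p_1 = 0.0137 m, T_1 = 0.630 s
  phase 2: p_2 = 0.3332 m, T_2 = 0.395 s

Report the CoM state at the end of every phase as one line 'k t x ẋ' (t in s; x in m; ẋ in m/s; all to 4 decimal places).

phase 1: p=0.0137, T=0.630, ωT=2.497950, cosh=6.119899, sinh=6.037646; start (x,ẋ)=(-0.074000, 0.522200) → end (x,ẋ)=(0.272157, 1.096338)
phase 2: p=0.3332, T=0.395, ωT=1.566175, cosh=2.498570, sinh=2.289728; start (x,ẋ)=(0.272157, 1.096338) → end (x,ẋ)=(0.813799, 2.185084)

1 0.6300 0.2722 1.0963
2 1.0250 0.8138 2.1851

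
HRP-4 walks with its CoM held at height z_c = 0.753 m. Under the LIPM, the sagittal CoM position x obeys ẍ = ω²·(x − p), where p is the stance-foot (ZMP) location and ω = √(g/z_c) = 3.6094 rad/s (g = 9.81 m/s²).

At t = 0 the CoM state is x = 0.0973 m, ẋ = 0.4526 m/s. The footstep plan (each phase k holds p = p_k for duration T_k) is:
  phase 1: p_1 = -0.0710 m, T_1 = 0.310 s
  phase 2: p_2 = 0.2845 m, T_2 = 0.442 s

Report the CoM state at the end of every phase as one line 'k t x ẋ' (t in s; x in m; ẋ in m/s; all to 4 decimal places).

phase 1: p=-0.0710, T=0.310, ωT=1.118914, cosh=1.694081, sinh=1.367447; start (x,ẋ)=(0.097300, 0.452600) → end (x,ẋ)=(0.385585, 1.597413)
phase 2: p=0.2845, T=0.442, ωT=1.595355, cosh=2.566457, sinh=2.363621; start (x,ẋ)=(0.385585, 1.597413) → end (x,ẋ)=(1.589997, 4.962070)

1 0.3100 0.3856 1.5974
2 0.7520 1.5900 4.9621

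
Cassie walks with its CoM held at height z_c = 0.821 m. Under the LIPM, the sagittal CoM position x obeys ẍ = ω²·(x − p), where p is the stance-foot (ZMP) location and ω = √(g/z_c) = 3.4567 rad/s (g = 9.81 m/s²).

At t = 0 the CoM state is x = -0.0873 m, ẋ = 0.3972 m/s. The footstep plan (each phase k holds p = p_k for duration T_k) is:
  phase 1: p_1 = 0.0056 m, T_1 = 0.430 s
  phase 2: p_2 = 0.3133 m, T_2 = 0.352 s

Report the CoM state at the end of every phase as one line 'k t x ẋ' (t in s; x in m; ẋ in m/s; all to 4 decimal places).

1 0.4300 0.0307 0.2494
2 0.7820 -0.0944 -1.0462

phase 1: p=0.0056, T=0.430, ωT=1.486381, cosh=2.323628, sinh=2.097438; start (x,ẋ)=(-0.087300, 0.397200) → end (x,ẋ)=(0.030746, 0.249400)
phase 2: p=0.3133, T=0.352, ωT=1.216758, cosh=1.836207, sinh=1.540018; start (x,ẋ)=(0.030746, 0.249400) → end (x,ẋ)=(-0.094416, -1.046193)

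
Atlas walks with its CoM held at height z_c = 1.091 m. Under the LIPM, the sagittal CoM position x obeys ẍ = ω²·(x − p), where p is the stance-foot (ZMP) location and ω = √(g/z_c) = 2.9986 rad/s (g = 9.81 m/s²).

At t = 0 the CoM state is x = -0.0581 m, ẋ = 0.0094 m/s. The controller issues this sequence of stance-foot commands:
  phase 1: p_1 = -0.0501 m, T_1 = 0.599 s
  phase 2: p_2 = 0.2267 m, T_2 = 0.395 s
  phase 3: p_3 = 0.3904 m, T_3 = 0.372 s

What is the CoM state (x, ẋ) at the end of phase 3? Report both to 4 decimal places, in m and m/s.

phase 1: p=-0.0501, T=0.599, ωT=1.796161, cosh=3.096202, sinh=2.930268; start (x,ẋ)=(-0.058100, 0.009400) → end (x,ẋ)=(-0.065684, -0.041189)
phase 2: p=0.2267, T=0.395, ωT=1.184447, cosh=1.787397, sinh=1.481482; start (x,ẋ)=(-0.065684, -0.041189) → end (x,ẋ)=(-0.316256, -1.372499)
phase 3: p=0.3904, T=0.372, ωT=1.115479, cosh=1.689394, sinh=1.361636; start (x,ẋ)=(-0.316256, -1.372499) → end (x,ẋ)=(-1.426659, -5.203968)

x = -1.4267, ẋ = -5.2040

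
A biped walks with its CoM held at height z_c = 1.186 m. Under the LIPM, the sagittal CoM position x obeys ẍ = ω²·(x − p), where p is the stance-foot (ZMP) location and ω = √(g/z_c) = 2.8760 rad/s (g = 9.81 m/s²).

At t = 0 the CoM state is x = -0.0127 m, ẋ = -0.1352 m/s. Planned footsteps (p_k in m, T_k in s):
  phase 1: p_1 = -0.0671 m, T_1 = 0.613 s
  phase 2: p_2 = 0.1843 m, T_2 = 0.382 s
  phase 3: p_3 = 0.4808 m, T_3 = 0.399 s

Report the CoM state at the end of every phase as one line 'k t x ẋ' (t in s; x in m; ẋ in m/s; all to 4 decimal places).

phase 1: p=-0.0671, T=0.613, ωT=1.762988, cosh=3.000681, sinh=2.829150; start (x,ẋ)=(-0.012700, -0.135200) → end (x,ẋ)=(-0.036861, 0.036941)
phase 2: p=0.1843, T=0.382, ωT=1.098632, cosh=1.666693, sinh=1.333366; start (x,ẋ)=(-0.036861, 0.036941) → end (x,ẋ)=(-0.167180, -0.786529)
phase 3: p=0.4808, T=0.399, ωT=1.147524, cosh=1.733902, sinh=1.416481; start (x,ẋ)=(-0.167180, -0.786529) → end (x,ẋ)=(-1.030114, -4.003505)

1 0.6130 -0.0369 0.0369
2 0.9950 -0.1672 -0.7865
3 1.3940 -1.0301 -4.0035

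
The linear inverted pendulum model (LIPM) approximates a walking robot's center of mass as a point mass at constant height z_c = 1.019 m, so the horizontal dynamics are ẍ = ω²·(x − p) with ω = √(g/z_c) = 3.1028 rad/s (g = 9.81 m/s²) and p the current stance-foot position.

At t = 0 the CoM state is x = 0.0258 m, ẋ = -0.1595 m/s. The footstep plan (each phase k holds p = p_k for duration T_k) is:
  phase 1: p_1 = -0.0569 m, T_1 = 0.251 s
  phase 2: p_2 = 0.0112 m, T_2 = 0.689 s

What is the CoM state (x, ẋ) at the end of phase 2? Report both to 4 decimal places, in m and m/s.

phase 1: p=-0.0569, T=0.251, ωT=0.778803, cosh=1.318909, sinh=0.859954; start (x,ẋ)=(0.025800, -0.159500) → end (x,ẋ)=(0.007968, 0.010299)
phase 2: p=0.0112, T=0.689, ωT=2.137829, cosh=4.299459, sinh=4.181548; start (x,ẋ)=(0.007968, 0.010299) → end (x,ẋ)=(0.011183, 0.002344)

x = 0.0112, ẋ = 0.0023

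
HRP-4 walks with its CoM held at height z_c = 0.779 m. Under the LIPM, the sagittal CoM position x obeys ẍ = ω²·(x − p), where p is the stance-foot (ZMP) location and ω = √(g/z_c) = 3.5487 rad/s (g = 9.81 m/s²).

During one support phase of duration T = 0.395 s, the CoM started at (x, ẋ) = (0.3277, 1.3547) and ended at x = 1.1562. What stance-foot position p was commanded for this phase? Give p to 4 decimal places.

p = 0.2410

ωT = 3.5487·0.395 = 1.401737; cosh(ωT) = 2.154209, sinh(ωT) = 1.908039
x(T) = p + (x₀−p)·cosh(ωT) + (ẋ₀/ω)·sinh(ωT) ⇒ p·(1 − cosh) = x(T) − x₀·cosh − (ẋ₀/ω)·sinh
numerator   = 1.1562 − (0.3277)·2.154209 − (1.3547/3.5487)·1.908039 = -0.278119
denominator = 1 − 2.154209 = -1.154209
p = -0.278119 / -1.154209 = 0.2410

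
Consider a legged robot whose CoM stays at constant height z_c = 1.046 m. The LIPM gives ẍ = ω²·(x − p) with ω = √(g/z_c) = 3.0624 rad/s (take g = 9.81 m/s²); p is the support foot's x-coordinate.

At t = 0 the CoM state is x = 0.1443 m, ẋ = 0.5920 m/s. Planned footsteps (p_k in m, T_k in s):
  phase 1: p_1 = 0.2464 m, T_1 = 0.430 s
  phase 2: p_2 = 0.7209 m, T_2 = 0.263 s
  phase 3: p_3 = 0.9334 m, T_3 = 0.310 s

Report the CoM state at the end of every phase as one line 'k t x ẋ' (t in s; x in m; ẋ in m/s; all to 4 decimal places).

phase 1: p=0.2464, T=0.430, ωT=1.316832, cosh=1.999782, sinh=1.731799; start (x,ẋ)=(0.144300, 0.592000) → end (x,ẋ)=(0.377001, 0.642388)
phase 2: p=0.7209, T=0.263, ωT=0.805411, cosh=1.342260, sinh=0.895356; start (x,ẋ)=(0.377001, 0.642388) → end (x,ẋ)=(0.447113, -0.080700)
phase 3: p=0.9334, T=0.310, ωT=0.949344, cosh=1.485504, sinh=1.098510; start (x,ẋ)=(0.447113, -0.080700) → end (x,ẋ)=(0.182070, -1.755787)

1 0.4300 0.3770 0.6424
2 0.6930 0.4471 -0.0807
3 1.0030 0.1821 -1.7558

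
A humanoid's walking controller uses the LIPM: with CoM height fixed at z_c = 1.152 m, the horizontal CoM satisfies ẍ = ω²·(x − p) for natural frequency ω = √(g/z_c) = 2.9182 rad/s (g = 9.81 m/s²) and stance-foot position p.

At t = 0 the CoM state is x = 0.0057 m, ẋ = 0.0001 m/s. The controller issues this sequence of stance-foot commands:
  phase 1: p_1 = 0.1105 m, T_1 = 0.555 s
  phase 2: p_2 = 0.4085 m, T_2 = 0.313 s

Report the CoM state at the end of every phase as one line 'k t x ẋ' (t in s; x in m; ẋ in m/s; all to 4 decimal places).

1 0.5550 -0.1645 -0.7418
2 0.8680 -0.6864 -2.8220

phase 1: p=0.1105, T=0.555, ωT=1.619601, cosh=2.624526, sinh=2.426548; start (x,ẋ)=(0.005700, 0.000100) → end (x,ẋ)=(-0.164467, -0.741842)
phase 2: p=0.4085, T=0.313, ωT=0.913397, cosh=1.446967, sinh=1.045808; start (x,ẋ)=(-0.164467, -0.741842) → end (x,ẋ)=(-0.686422, -2.822047)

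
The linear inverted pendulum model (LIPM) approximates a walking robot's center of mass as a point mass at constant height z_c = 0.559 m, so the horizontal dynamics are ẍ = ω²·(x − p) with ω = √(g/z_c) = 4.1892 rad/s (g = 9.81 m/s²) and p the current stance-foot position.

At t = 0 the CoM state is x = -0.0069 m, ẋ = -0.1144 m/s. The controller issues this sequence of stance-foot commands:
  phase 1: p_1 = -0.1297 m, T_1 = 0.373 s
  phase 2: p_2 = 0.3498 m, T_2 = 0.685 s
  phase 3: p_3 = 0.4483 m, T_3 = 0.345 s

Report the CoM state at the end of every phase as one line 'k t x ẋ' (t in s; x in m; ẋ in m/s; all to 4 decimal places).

phase 1: p=-0.1297, T=0.373, ωT=1.562572, cosh=2.490336, sinh=2.280739; start (x,ẋ)=(-0.006900, -0.114400) → end (x,ẋ)=(0.113830, 0.888395)
phase 2: p=0.3498, T=0.685, ωT=2.869602, cosh=8.843361, sinh=8.786639; start (x,ẋ)=(0.113830, 0.888395) → end (x,ẋ)=(0.126397, -0.829419)
phase 3: p=0.4483, T=0.345, ωT=1.445274, cosh=2.239348, sinh=2.003667; start (x,ẋ)=(0.126397, -0.829419) → end (x,ẋ)=(-0.669259, -4.559335)

1 0.3730 0.1138 0.8884
2 1.0580 0.1264 -0.8294
3 1.4030 -0.6693 -4.5593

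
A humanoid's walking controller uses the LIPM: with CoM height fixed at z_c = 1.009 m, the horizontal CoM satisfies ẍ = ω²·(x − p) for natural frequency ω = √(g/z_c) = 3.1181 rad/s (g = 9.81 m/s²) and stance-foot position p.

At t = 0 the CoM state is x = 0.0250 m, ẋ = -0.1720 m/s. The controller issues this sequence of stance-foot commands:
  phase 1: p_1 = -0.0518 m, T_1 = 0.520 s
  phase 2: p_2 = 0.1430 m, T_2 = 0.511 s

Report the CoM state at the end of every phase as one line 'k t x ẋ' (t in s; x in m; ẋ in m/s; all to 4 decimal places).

1 0.5200 0.0160 0.1300
2 1.0310 -0.0840 -0.6009

phase 1: p=-0.0518, T=0.520, ωT=1.621412, cosh=2.628925, sinh=2.431305; start (x,ẋ)=(0.025000, -0.172000) → end (x,ẋ)=(0.015986, 0.130050)
phase 2: p=0.1430, T=0.511, ωT=1.593349, cosh=2.561722, sinh=2.358478; start (x,ẋ)=(0.015986, 0.130050) → end (x,ẋ)=(-0.084006, -0.600904)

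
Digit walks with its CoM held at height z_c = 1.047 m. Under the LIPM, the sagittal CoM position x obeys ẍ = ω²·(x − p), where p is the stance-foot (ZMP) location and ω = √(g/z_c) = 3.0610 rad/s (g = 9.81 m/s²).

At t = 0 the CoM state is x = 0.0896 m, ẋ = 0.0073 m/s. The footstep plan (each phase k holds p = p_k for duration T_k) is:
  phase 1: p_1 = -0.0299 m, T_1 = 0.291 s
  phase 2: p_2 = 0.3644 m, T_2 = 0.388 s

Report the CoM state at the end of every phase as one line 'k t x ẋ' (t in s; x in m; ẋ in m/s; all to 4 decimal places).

1 0.2910 0.1426 0.3810
2 0.6790 0.1521 -0.3266

phase 1: p=-0.0299, T=0.291, ωT=0.890751, cosh=1.423653, sinh=1.013306; start (x,ẋ)=(0.089600, 0.007300) → end (x,ẋ)=(0.142643, 0.381049)
phase 2: p=0.3644, T=0.388, ωT=1.187668, cosh=1.792178, sinh=1.487247; start (x,ẋ)=(0.142643, 0.381049) → end (x,ẋ)=(0.152112, -0.326631)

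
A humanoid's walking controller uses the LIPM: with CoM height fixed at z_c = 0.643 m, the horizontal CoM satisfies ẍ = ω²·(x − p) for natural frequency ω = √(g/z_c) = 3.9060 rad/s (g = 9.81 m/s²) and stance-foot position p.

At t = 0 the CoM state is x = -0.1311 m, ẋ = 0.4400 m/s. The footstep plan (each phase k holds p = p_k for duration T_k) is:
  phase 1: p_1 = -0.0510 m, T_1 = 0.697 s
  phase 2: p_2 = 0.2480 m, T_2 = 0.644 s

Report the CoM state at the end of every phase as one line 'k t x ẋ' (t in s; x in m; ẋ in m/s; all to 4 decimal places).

phase 1: p=-0.0510, T=0.697, ωT=2.722482, cosh=7.641879, sinh=7.576168; start (x,ẋ)=(-0.131100, 0.440000) → end (x,ẋ)=(0.190320, 0.992067)
phase 2: p=0.2480, T=0.644, ωT=2.515464, cosh=6.226587, sinh=6.145761; start (x,ẋ)=(0.190320, 0.992067) → end (x,ẋ)=(1.449781, 4.792552)

1 0.6970 0.1903 0.9921
2 1.3410 1.4498 4.7926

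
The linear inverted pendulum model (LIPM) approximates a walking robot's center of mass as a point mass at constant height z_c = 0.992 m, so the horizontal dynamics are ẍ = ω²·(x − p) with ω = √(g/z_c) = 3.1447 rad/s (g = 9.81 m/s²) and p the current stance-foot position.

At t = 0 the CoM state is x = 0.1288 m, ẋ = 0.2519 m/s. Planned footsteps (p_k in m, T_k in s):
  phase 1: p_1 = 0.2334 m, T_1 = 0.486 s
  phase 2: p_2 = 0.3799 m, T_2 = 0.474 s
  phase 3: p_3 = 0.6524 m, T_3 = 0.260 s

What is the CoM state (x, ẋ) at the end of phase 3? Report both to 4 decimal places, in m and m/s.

x = -1.0302, ẋ = -4.8545

phase 1: p=0.2334, T=0.486, ωT=1.528324, cosh=2.413672, sinh=2.196773; start (x,ẋ)=(0.128800, 0.251900) → end (x,ẋ)=(0.156898, -0.114593)
phase 2: p=0.3799, T=0.474, ωT=1.490588, cosh=2.332472, sinh=2.107232; start (x,ẋ)=(0.156898, -0.114593) → end (x,ẋ)=(-0.217033, -1.745032)
phase 3: p=0.6524, T=0.260, ωT=0.817622, cosh=1.353294, sinh=0.911813; start (x,ẋ)=(-0.217033, -1.745032) → end (x,ẋ)=(-1.030175, -4.854536)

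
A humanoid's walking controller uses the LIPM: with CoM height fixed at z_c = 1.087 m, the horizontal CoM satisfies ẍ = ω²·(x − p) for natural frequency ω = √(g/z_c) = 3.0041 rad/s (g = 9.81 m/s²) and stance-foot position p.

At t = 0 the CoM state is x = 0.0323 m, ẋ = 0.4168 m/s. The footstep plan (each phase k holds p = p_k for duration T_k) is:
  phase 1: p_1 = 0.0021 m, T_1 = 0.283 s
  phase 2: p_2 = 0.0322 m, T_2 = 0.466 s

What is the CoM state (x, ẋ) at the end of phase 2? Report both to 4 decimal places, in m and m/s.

x = 0.7632, ẋ = 2.2528

phase 1: p=0.0021, T=0.283, ωT=0.850160, cosh=1.383684, sinh=0.956338; start (x,ẋ)=(0.032300, 0.416800) → end (x,ẋ)=(0.176573, 0.663482)
phase 2: p=0.0322, T=0.466, ωT=1.399911, cosh=2.150728, sinh=1.904109; start (x,ẋ)=(0.176573, 0.663482) → end (x,ẋ)=(0.763247, 2.252803)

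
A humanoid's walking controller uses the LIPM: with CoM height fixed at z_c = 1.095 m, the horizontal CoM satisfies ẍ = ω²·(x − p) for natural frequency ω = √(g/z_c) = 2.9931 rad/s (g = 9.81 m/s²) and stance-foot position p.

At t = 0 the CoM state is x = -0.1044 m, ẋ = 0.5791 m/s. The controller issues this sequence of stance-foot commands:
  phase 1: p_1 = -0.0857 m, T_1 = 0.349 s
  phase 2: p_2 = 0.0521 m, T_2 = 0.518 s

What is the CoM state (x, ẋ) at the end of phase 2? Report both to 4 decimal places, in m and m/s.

phase 1: p=-0.0857, T=0.349, ωT=1.044592, cosh=1.597037, sinh=1.245201; start (x,ẋ)=(-0.104400, 0.579100) → end (x,ẋ)=(0.125355, 0.855149)
phase 2: p=0.0521, T=0.518, ωT=1.550426, cosh=2.462817, sinh=2.250660; start (x,ẋ)=(0.125355, 0.855149) → end (x,ẋ)=(0.875542, 2.599554)

x = 0.8755, ẋ = 2.5996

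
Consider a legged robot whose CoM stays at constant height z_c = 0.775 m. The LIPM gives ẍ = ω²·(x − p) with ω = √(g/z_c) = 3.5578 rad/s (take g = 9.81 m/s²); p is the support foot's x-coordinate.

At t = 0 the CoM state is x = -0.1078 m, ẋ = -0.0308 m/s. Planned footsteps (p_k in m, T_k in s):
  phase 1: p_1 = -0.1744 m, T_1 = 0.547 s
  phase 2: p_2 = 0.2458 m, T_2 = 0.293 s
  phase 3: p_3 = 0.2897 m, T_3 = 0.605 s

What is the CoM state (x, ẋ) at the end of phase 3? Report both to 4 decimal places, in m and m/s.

x = -0.0873, ẋ = -1.2634

phase 1: p=-0.1744, T=0.547, ωT=1.946117, cosh=3.572136, sinh=3.429309; start (x,ẋ)=(-0.107800, -0.030800) → end (x,ẋ)=(0.033817, 0.702551)
phase 2: p=0.2458, T=0.293, ωT=1.042435, cosh=1.594355, sinh=1.241760; start (x,ẋ)=(0.033817, 0.702551) → end (x,ẋ)=(0.153031, 0.183587)
phase 3: p=0.2897, T=0.605, ωT=2.152469, cosh=4.361139, sinh=4.244942; start (x,ẋ)=(0.153031, 0.183587) → end (x,ẋ)=(-0.087288, -1.263415)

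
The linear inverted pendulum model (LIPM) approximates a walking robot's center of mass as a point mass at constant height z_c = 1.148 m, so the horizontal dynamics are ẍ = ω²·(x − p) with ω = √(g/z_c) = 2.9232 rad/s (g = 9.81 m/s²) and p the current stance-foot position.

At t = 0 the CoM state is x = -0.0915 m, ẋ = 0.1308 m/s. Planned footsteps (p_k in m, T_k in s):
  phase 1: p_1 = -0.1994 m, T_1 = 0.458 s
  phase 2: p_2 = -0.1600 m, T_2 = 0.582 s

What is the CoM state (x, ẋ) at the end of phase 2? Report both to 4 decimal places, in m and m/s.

phase 1: p=-0.1994, T=0.458, ωT=1.338826, cosh=2.038357, sinh=1.776204; start (x,ẋ)=(-0.091500, 0.130800) → end (x,ẋ)=(0.100016, 0.826855)
phase 2: p=-0.1600, T=0.582, ωT=1.701302, cosh=2.831764, sinh=2.649318; start (x,ẋ)=(0.100016, 0.826855) → end (x,ẋ)=(1.325689, 4.355148)

x = 1.3257, ẋ = 4.3551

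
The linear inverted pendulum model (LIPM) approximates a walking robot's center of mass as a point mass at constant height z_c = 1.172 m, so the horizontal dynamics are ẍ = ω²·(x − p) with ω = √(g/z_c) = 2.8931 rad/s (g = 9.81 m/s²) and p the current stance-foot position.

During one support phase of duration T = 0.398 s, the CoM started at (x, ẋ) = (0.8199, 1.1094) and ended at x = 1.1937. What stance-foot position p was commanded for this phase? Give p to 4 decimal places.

ωT = 2.8931·0.398 = 1.151454; cosh(ωT) = 1.739482, sinh(ωT) = 1.423305
x(T) = p + (x₀−p)·cosh(ωT) + (ẋ₀/ω)·sinh(ωT) ⇒ p·(1 − cosh) = x(T) − x₀·cosh − (ẋ₀/ω)·sinh
numerator   = 1.1937 − (0.8199)·1.739482 − (1.1094/2.8931)·1.423305 = -0.778288
denominator = 1 − 1.739482 = -0.739482
p = -0.778288 / -0.739482 = 1.0525

p = 1.0525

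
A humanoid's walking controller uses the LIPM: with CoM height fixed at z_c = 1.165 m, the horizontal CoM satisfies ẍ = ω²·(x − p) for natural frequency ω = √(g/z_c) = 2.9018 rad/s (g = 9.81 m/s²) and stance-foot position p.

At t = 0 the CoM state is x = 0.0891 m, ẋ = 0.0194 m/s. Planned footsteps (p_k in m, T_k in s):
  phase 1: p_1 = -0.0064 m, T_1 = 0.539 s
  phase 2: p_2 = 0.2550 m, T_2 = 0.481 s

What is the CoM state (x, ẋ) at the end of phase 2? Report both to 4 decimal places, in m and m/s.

x = 0.6830, ẋ = 1.4164

phase 1: p=-0.0064, T=0.539, ωT=1.564070, cosh=2.493756, sinh=2.284474; start (x,ẋ)=(0.089100, 0.019400) → end (x,ẋ)=(0.247027, 0.681457)
phase 2: p=0.2550, T=0.481, ωT=1.395766, cosh=2.142855, sinh=1.895211; start (x,ẋ)=(0.247027, 0.681457) → end (x,ẋ)=(0.682984, 1.416412)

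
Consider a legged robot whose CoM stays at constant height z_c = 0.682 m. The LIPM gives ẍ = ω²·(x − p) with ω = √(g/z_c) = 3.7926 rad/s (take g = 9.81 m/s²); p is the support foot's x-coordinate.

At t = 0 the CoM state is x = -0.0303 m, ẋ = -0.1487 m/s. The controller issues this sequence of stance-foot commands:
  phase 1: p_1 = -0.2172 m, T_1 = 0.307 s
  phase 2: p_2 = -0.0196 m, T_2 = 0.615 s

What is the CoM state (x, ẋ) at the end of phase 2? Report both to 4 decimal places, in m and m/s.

x = 1.3939, ẋ = 5.4075

phase 1: p=-0.2172, T=0.307, ωT=1.164328, cosh=1.757951, sinh=1.445819; start (x,ẋ)=(-0.030300, -0.148700) → end (x,ẋ)=(0.054673, 0.763442)
phase 2: p=-0.0196, T=0.615, ωT=2.332449, cosh=5.200100, sinh=5.103043; start (x,ẋ)=(0.054673, 0.763442) → end (x,ẋ)=(1.393861, 5.407452)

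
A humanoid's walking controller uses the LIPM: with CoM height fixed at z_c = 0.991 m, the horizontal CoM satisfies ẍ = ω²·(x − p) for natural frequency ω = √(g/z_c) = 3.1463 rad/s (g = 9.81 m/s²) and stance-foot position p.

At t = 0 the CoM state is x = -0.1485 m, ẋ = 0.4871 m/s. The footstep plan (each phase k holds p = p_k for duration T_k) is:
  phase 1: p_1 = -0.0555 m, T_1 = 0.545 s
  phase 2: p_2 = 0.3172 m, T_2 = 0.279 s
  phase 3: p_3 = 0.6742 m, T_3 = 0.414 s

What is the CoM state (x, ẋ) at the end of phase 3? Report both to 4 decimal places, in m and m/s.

x = -0.1842, ẋ = -2.2470

phase 1: p=-0.0555, T=0.545, ωT=1.714734, cosh=2.867603, sinh=2.687592; start (x,ẋ)=(-0.148500, 0.487100) → end (x,ẋ)=(0.093897, 0.610404)
phase 2: p=0.3172, T=0.279, ωT=0.877818, cosh=1.410667, sinh=0.994978; start (x,ẋ)=(0.093897, 0.610404) → end (x,ẋ)=(0.195227, 0.162028)
phase 3: p=0.6742, T=0.414, ωT=1.302568, cosh=1.975283, sinh=1.703450; start (x,ẋ)=(0.195227, 0.162028) → end (x,ẋ)=(-0.184183, -2.247037)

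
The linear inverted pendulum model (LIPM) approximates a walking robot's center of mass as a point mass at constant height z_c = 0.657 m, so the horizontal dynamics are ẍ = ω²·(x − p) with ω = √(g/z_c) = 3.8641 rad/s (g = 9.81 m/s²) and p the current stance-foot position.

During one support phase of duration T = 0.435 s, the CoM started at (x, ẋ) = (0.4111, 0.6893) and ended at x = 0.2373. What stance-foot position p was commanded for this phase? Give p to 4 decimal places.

p = 0.7689

ωT = 3.8641·0.435 = 1.680883; cosh(ωT) = 2.778254, sinh(ωT) = 2.592045
x(T) = p + (x₀−p)·cosh(ωT) + (ẋ₀/ω)·sinh(ωT) ⇒ p·(1 − cosh) = x(T) − x₀·cosh − (ẋ₀/ω)·sinh
numerator   = 0.2373 − (0.4111)·2.778254 − (0.6893/3.8641)·2.592045 = -1.367224
denominator = 1 − 2.778254 = -1.778254
p = -1.367224 / -1.778254 = 0.7689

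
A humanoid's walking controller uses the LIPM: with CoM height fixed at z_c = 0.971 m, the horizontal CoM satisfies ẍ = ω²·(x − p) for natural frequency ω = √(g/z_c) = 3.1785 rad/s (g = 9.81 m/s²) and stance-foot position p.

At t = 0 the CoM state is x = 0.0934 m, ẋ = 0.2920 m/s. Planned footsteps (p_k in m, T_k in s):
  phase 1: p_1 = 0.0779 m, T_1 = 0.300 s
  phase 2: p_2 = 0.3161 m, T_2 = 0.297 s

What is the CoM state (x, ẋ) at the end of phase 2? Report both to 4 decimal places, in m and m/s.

phase 1: p=0.0779, T=0.300, ωT=0.953550, cosh=1.490138, sinh=1.104767; start (x,ẋ)=(0.093400, 0.292000) → end (x,ẋ)=(0.202489, 0.489549)
phase 2: p=0.3161, T=0.297, ωT=0.944014, cosh=1.479671, sinh=1.090608; start (x,ẋ)=(0.202489, 0.489549) → end (x,ẋ)=(0.315967, 0.330539)

x = 0.3160, ẋ = 0.3305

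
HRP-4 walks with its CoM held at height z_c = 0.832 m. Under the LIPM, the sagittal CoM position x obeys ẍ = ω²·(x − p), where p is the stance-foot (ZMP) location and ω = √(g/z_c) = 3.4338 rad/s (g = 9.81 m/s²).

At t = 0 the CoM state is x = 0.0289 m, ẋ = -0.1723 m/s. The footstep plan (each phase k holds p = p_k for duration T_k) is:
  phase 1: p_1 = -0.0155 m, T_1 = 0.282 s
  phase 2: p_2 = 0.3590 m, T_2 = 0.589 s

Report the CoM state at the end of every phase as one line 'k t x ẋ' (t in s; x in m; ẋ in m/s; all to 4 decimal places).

phase 1: p=-0.0155, T=0.282, ωT=0.968332, cosh=1.506632, sinh=1.126915; start (x,ẋ)=(0.028900, -0.172300) → end (x,ẋ)=(-0.005152, -0.087782)
phase 2: p=0.3590, T=0.589, ωT=2.022508, cosh=3.844790, sinh=3.712467; start (x,ẋ)=(-0.005152, -0.087782) → end (x,ẋ)=(-1.135992, -4.979660)

1 0.2820 -0.0052 -0.0878
2 0.8710 -1.1360 -4.9797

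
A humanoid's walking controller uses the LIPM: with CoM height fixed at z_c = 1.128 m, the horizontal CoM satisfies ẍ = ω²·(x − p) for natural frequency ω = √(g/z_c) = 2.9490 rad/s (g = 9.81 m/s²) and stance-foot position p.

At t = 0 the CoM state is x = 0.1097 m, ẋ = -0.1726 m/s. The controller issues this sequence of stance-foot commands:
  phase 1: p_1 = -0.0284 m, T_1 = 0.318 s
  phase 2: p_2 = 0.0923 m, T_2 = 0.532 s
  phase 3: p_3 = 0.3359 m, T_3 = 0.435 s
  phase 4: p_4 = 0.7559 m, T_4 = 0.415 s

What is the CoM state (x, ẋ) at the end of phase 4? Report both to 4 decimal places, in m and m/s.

x = 0.9064, ẋ = 0.8689

phase 1: p=-0.0284, T=0.318, ωT=0.937782, cosh=1.472902, sinh=1.081407; start (x,ẋ)=(0.109700, -0.172600) → end (x,ẋ)=(0.111715, 0.186188)
phase 2: p=0.0923, T=0.532, ωT=1.568868, cosh=2.504745, sinh=2.296465; start (x,ẋ)=(0.111715, 0.186188) → end (x,ẋ)=(0.285919, 0.597835)
phase 3: p=0.3359, T=0.435, ωT=1.282815, cosh=1.942017, sinh=1.664761; start (x,ẋ)=(0.285919, 0.597835) → end (x,ẋ)=(0.576324, 0.915629)
phase 4: p=0.7559, T=0.415, ωT=1.223835, cosh=1.847151, sinh=1.553051; start (x,ẋ)=(0.576324, 0.915629) → end (x,ẋ)=(0.906399, 0.868855)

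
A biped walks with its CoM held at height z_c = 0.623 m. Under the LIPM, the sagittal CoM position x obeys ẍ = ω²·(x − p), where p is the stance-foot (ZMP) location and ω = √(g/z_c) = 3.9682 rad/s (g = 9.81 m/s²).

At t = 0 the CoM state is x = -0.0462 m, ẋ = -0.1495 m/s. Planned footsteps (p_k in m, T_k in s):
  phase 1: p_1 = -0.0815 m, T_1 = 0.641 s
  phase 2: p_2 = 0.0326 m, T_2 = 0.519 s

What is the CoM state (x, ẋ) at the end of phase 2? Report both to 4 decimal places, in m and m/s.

phase 1: p=-0.0815, T=0.641, ωT=2.543616, cosh=6.402094, sinh=6.323512; start (x,ẋ)=(-0.046200, -0.149500) → end (x,ẋ)=(-0.093741, -0.071332)
phase 2: p=0.0326, T=0.519, ωT=2.059496, cosh=3.984767, sinh=3.857248; start (x,ẋ)=(-0.093741, -0.071332) → end (x,ẋ)=(-0.540178, -2.218062)

x = -0.5402, ẋ = -2.2181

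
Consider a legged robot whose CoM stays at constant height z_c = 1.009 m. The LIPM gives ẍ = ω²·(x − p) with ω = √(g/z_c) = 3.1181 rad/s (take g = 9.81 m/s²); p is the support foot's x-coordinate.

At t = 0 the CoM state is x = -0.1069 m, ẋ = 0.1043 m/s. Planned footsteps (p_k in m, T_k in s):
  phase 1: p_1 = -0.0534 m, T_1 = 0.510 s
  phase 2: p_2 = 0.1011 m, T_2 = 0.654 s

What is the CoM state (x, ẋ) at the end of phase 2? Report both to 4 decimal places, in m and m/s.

phase 1: p=-0.0534, T=0.510, ωT=1.590231, cosh=2.554380, sinh=2.350502; start (x,ẋ)=(-0.106900, 0.104300) → end (x,ẋ)=(-0.111435, -0.125685)
phase 2: p=0.1011, T=0.654, ωT=2.039237, cosh=3.907437, sinh=3.777309; start (x,ẋ)=(-0.111435, -0.125685) → end (x,ẋ)=(-0.881625, -2.994354)

x = -0.8816, ẋ = -2.9944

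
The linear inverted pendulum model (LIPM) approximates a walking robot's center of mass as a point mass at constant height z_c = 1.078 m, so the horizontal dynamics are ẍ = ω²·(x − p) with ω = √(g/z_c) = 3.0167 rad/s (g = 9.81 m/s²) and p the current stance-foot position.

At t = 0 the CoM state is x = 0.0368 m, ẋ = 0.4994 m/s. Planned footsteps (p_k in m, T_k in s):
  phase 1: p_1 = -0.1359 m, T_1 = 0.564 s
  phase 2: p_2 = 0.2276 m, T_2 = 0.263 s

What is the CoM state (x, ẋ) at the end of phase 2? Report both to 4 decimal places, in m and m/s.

x = 1.7935, ẋ = 5.2182

phase 1: p=-0.1359, T=0.564, ωT=1.701419, cosh=2.832072, sinh=2.649647; start (x,ẋ)=(0.036800, 0.499400) → end (x,ẋ)=(0.791835, 2.794761)
phase 2: p=0.2276, T=0.263, ωT=0.793392, cosh=1.331596, sinh=0.879288; start (x,ẋ)=(0.791835, 2.794761) → end (x,ẋ)=(1.793531, 5.218151)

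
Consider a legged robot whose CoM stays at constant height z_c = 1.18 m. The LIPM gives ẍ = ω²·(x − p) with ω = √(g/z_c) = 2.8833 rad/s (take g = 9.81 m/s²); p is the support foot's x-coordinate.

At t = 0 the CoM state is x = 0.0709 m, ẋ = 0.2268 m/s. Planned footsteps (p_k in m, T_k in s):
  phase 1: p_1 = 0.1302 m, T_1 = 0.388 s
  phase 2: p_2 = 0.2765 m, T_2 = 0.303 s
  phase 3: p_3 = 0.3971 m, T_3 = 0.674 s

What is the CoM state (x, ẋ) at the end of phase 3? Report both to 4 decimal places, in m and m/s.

x = -0.7662, ẋ = -3.2714

phase 1: p=0.1302, T=0.388, ωT=1.118720, cosh=1.693816, sinh=1.367119; start (x,ẋ)=(0.070900, 0.226800) → end (x,ẋ)=(0.137294, 0.150408)
phase 2: p=0.2765, T=0.303, ωT=0.873640, cosh=1.406522, sinh=0.989093; start (x,ẋ)=(0.137294, 0.150408) → end (x,ẋ)=(0.132300, -0.185442)
phase 3: p=0.3971, T=0.674, ωT=1.943344, cosh=3.562643, sinh=3.419419; start (x,ẋ)=(0.132300, -0.185442) → end (x,ẋ)=(-0.766211, -3.271383)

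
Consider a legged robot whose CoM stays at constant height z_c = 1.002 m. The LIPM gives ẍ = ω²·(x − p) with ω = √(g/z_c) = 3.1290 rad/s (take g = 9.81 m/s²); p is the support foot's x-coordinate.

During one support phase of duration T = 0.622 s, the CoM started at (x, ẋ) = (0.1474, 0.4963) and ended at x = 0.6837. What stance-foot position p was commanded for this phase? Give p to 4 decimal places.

ωT = 3.1290·0.622 = 1.946238; cosh(ωT) = 3.572553, sinh(ωT) = 3.429743
x(T) = p + (x₀−p)·cosh(ωT) + (ẋ₀/ω)·sinh(ωT) ⇒ p·(1 − cosh) = x(T) − x₀·cosh − (ẋ₀/ω)·sinh
numerator   = 0.6837 − (0.1474)·3.572553 − (0.4963/3.1290)·3.429743 = -0.386896
denominator = 1 − 3.572553 = -2.572553
p = -0.386896 / -2.572553 = 0.1504

p = 0.1504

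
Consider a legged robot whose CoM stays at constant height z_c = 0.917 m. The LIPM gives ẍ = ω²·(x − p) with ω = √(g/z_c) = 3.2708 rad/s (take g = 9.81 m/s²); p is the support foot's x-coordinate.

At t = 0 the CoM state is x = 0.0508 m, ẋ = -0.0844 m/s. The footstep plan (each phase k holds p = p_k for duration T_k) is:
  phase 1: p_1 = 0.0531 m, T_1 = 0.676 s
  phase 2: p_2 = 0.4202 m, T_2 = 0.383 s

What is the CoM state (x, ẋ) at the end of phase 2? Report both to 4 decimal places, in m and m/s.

phase 1: p=0.0531, T=0.676, ωT=2.211061, cosh=4.617488, sinh=4.507904; start (x,ẋ)=(0.050800, -0.084400) → end (x,ẋ)=(-0.073843, -0.423628)
phase 2: p=0.4202, T=0.383, ωT=1.252716, cosh=1.892782, sinh=1.607055; start (x,ẋ)=(-0.073843, -0.423628) → end (x,ẋ)=(-0.723058, -3.398699)

x = -0.7231, ẋ = -3.3987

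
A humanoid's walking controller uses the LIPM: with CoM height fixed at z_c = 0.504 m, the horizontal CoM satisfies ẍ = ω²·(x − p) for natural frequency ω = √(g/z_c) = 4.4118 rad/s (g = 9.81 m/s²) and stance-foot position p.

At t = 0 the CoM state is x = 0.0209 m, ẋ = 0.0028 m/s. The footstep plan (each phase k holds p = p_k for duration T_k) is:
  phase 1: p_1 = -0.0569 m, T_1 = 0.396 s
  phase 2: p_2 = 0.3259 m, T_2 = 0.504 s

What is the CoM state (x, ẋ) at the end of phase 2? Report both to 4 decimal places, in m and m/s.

phase 1: p=-0.0569, T=0.396, ωT=1.747073, cosh=2.956033, sinh=2.781750; start (x,ẋ)=(0.020900, 0.002800) → end (x,ẋ)=(0.174845, 0.963079)
phase 2: p=0.3259, T=0.504, ωT=2.223547, cosh=4.674137, sinh=4.565912; start (x,ẋ)=(0.174845, 0.963079) → end (x,ẋ)=(0.616569, 1.458725)

x = 0.6166, ẋ = 1.4587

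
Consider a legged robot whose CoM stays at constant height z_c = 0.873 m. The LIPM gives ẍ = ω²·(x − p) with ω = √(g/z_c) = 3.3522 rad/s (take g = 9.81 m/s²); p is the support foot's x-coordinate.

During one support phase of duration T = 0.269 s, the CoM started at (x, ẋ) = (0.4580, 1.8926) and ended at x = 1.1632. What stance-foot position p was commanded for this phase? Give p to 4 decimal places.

ωT = 3.3522·0.269 = 0.901742; cosh(ωT) = 1.434877, sinh(ωT) = 1.029014
x(T) = p + (x₀−p)·cosh(ωT) + (ẋ₀/ω)·sinh(ωT) ⇒ p·(1 − cosh) = x(T) − x₀·cosh − (ẋ₀/ω)·sinh
numerator   = 1.1632 − (0.4580)·1.434877 − (1.8926/3.3522)·1.029014 = -0.074939
denominator = 1 − 1.434877 = -0.434877
p = -0.074939 / -0.434877 = 0.1723

p = 0.1723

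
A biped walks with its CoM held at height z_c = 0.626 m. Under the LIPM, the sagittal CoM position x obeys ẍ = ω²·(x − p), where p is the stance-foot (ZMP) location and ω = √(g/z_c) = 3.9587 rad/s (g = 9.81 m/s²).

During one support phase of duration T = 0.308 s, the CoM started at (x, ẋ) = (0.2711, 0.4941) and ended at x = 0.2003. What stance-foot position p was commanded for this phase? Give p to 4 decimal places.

ωT = 3.9587·0.308 = 1.219280; cosh(ωT) = 1.840096, sinh(ωT) = 1.544653
x(T) = p + (x₀−p)·cosh(ωT) + (ẋ₀/ω)·sinh(ωT) ⇒ p·(1 − cosh) = x(T) − x₀·cosh − (ẋ₀/ω)·sinh
numerator   = 0.2003 − (0.2711)·1.840096 − (0.4941/3.9587)·1.544653 = -0.491344
denominator = 1 − 1.840096 = -0.840096
p = -0.491344 / -0.840096 = 0.5849

p = 0.5849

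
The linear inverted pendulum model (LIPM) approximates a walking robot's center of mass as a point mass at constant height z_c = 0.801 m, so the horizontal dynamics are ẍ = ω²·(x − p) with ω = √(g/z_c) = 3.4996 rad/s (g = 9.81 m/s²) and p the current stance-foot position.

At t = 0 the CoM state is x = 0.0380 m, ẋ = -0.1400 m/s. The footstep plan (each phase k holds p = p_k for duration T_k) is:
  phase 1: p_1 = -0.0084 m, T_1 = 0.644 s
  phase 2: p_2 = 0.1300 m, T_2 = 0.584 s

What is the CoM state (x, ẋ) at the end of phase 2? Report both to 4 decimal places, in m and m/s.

phase 1: p=-0.0084, T=0.644, ωT=2.253742, cosh=4.814157, sinh=4.709152; start (x,ẋ)=(0.038000, -0.140000) → end (x,ẋ)=(0.026589, 0.090697)
phase 2: p=0.1300, T=0.584, ωT=2.043766, cosh=3.924585, sinh=3.795045; start (x,ẋ)=(0.026589, 0.090697) → end (x,ẋ)=(-0.177490, -1.017465)

x = -0.1775, ẋ = -1.0175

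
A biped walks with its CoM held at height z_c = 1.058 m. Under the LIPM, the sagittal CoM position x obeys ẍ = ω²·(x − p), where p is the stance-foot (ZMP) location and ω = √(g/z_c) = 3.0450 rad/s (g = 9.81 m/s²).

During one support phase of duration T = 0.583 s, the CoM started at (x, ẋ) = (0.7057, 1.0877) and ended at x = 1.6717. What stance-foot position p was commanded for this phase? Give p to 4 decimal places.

p = 0.7341

ωT = 3.0450·0.583 = 1.775235; cosh(ωT) = 3.035556, sinh(ωT) = 2.866112
x(T) = p + (x₀−p)·cosh(ωT) + (ẋ₀/ω)·sinh(ωT) ⇒ p·(1 − cosh) = x(T) − x₀·cosh − (ẋ₀/ω)·sinh
numerator   = 1.6717 − (0.7057)·3.035556 − (1.0877/3.0450)·2.866112 = -1.494291
denominator = 1 − 3.035556 = -2.035556
p = -1.494291 / -2.035556 = 0.7341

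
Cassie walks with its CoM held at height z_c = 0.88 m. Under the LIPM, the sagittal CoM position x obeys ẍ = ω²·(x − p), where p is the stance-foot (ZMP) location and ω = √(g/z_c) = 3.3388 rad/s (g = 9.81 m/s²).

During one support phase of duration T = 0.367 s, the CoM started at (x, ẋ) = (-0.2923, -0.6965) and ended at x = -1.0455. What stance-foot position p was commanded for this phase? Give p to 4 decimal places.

ωT = 3.3388·0.367 = 1.225340; cosh(ωT) = 1.849490, sinh(ωT) = 1.555832
x(T) = p + (x₀−p)·cosh(ωT) + (ẋ₀/ω)·sinh(ωT) ⇒ p·(1 − cosh) = x(T) − x₀·cosh − (ẋ₀/ω)·sinh
numerator   = -1.0455 − (-0.2923)·1.849490 − (-0.6965/3.3388)·1.555832 = -0.180335
denominator = 1 − 1.849490 = -0.849490
p = -0.180335 / -0.849490 = 0.2123

p = 0.2123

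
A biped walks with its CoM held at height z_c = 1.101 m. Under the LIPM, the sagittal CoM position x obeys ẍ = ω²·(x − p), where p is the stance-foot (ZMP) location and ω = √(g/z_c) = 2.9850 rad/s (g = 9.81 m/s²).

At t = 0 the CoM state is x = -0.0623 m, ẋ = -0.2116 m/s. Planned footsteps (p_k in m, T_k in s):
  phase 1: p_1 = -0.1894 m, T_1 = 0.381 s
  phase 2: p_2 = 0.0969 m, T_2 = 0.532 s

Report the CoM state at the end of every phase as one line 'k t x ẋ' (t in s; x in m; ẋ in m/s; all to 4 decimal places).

1 0.3810 -0.0700 0.1669
2 0.9130 -0.1975 -0.7429

phase 1: p=-0.1894, T=0.381, ωT=1.137285, cosh=1.719490, sinh=1.398801; start (x,ẋ)=(-0.062300, -0.211600) → end (x,ẋ)=(-0.070011, 0.166852)
phase 2: p=0.0969, T=0.532, ωT=1.588020, cosh=2.549189, sinh=2.344860; start (x,ẋ)=(-0.070011, 0.166852) → end (x,ẋ)=(-0.197517, -0.742939)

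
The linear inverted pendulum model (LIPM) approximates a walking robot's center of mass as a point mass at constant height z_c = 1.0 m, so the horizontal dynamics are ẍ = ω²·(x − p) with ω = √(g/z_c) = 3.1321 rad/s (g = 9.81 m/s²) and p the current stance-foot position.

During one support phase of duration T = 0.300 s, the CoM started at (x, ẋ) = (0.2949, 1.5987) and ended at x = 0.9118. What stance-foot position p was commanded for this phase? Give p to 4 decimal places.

ωT = 3.1321·0.300 = 0.939630; cosh(ωT) = 1.474903, sinh(ωT) = 1.084131
x(T) = p + (x₀−p)·cosh(ωT) + (ẋ₀/ω)·sinh(ωT) ⇒ p·(1 − cosh) = x(T) − x₀·cosh − (ẋ₀/ω)·sinh
numerator   = 0.9118 − (0.2949)·1.474903 − (1.5987/3.1321)·1.084131 = -0.076516
denominator = 1 − 1.474903 = -0.474903
p = -0.076516 / -0.474903 = 0.1611

p = 0.1611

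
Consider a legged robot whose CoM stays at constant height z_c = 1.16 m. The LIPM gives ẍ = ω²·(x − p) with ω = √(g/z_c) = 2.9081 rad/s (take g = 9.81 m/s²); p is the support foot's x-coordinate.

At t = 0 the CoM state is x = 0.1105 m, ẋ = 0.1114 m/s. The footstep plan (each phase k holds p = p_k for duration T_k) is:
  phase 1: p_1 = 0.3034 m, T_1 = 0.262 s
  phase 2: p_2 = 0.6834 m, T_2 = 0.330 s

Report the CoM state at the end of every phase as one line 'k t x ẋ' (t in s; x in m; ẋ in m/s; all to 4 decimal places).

1 0.2620 0.0838 -0.3247
2 0.5920 -0.3385 -2.4282

phase 1: p=0.3034, T=0.262, ωT=0.761922, cosh=1.304579, sinh=0.837811; start (x,ẋ)=(0.110500, 0.111400) → end (x,ẋ)=(0.083840, -0.324659)
phase 2: p=0.6834, T=0.330, ωT=0.959673, cosh=1.496930, sinh=1.113912; start (x,ẋ)=(0.083840, -0.324659) → end (x,ẋ)=(-0.338455, -2.428186)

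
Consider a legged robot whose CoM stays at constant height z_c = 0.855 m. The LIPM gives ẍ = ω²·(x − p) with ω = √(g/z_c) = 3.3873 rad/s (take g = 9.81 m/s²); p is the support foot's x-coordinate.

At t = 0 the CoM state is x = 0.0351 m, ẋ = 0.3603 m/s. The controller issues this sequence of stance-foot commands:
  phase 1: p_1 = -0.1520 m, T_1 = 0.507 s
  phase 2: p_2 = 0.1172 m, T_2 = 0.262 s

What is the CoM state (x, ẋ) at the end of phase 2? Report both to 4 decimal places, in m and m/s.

phase 1: p=-0.1520, T=0.507, ωT=1.717361, cosh=2.874675, sinh=2.695136; start (x,ẋ)=(0.035100, 0.360300) → end (x,ẋ)=(0.672528, 2.743825)
phase 2: p=0.1172, T=0.262, ωT=0.887473, cosh=1.420339, sinh=1.008644; start (x,ẋ)=(0.672528, 2.743825) → end (x,ẋ)=(1.722988, 5.794483)

x = 1.7230, ẋ = 5.7945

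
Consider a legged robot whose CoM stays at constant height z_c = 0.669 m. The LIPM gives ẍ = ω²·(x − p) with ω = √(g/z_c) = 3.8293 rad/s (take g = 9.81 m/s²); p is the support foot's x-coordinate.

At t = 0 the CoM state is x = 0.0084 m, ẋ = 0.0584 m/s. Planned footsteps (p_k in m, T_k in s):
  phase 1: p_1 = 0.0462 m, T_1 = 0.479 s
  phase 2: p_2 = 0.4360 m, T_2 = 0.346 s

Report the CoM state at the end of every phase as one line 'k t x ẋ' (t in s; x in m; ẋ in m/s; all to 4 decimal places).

1 0.4790 -0.0286 -0.2541
2 0.8250 -0.6157 -3.6217

phase 1: p=0.0462, T=0.479, ωT=1.834235, cosh=3.210038, sinh=3.050303; start (x,ẋ)=(0.008400, 0.058400) → end (x,ẋ)=(-0.028620, -0.254058)
phase 2: p=0.4360, T=0.346, ωT=1.324938, cosh=2.013885, sinh=1.748066; start (x,ẋ)=(-0.028620, -0.254058) → end (x,ẋ)=(-0.615668, -3.621747)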